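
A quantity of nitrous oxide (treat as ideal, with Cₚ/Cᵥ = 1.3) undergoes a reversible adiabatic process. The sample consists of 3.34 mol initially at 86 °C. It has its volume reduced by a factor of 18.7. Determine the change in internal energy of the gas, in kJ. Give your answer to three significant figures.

Adiabatic: T₁V₁^(γ−1) = T₂V₂^(γ−1) ⇒ T₂ = T₁ (V₁/V₂)^(γ−1).
T₁ = 86 °C = 359.1 K.
T₂ = 359.1 × 18.7^(0.3) = 864.6 K.
Q = 0, so ΔU = W_on_gas = nCᵥΔT with Cᵥ = R/(γ−1) = 27.71 J/(mol·K).
ΔU = 3.34 × 27.71 × (864.6 − 359.1) = 46790 J.

ΔU ≈ 46.8 kJ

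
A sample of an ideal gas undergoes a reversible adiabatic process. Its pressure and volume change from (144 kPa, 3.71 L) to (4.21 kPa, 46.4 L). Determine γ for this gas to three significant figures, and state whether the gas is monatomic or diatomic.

PV^γ = const ⇒ γ = ln(P₂/P₁) / ln(V₁/V₂).
γ = ln(4.21/144) / ln(3.71/46.4) = 1.398.
γ ≈ 1.40 is close to 7/5, so the gas is diatomic.

γ ≈ 1.40; diatomic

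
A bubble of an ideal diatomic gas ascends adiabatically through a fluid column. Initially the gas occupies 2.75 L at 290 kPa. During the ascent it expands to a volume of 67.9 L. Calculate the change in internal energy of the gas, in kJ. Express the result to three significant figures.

ΔU ≈ -1.44 kJ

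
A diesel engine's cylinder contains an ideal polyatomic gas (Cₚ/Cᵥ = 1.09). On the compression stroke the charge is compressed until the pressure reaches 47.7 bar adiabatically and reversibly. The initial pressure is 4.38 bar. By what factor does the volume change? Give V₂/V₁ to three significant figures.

From PV^γ = const, V₂/V₁ = (P₁/P₂)^(1/γ).
V₂/V₁ = (4.38/47.7)^(0.917) = 0.1118.

V₂/V₁ ≈ 0.112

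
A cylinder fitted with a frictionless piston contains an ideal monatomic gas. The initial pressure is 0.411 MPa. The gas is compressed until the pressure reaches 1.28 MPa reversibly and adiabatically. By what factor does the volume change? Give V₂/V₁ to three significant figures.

V₂/V₁ ≈ 0.506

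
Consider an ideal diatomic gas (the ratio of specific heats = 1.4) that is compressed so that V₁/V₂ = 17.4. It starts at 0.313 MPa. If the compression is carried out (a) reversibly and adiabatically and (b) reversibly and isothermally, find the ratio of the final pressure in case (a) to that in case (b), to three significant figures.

P_adiabatic / P_isothermal ≈ 3.13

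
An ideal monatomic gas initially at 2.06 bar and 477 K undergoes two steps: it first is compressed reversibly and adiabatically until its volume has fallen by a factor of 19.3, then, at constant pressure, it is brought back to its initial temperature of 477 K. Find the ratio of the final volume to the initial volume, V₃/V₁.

V₃/V₁ ≈ 0.00720

For a monatomic ideal gas γ = 5/3.
Adiabatic step: V₂/V₁ = 0.05181; T₂ = T₁·19.3^(2/3) = 3432 K.
Isobaric step: V₃/V₂ = T₃/T₂ = 477/3432.
V₃/V₁ = (V₂/V₁)(V₃/V₂) = 0.05181 × (477/3432) = 0.007201.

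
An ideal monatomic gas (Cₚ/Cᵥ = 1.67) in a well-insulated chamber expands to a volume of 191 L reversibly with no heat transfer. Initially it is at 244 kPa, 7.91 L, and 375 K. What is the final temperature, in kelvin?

T₂ ≈ 44.4 K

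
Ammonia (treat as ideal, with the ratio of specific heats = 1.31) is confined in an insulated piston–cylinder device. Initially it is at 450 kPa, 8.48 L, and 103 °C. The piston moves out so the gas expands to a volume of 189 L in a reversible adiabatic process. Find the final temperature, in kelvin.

For a reversible adiabat TV^(γ−1) is constant, so T₂ = T₁ (V₁/V₂)^(γ−1).
T₁ = 103 °C = 376.1 K.
T₂ = 376.1 × (8.48/189)^(0.31) = 143.7 K.

T₂ ≈ 144 K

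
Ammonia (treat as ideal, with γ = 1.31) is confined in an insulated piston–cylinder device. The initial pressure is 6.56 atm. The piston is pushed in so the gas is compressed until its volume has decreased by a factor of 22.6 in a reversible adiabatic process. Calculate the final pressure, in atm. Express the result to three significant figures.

P₂ ≈ 390 atm

Since PV^γ is constant along a reversible adiabat, P₂ = P₁ (V₁/V₂)^γ.
P₂ = 6.56 × 22.6^(1.31) = 389.7 atm.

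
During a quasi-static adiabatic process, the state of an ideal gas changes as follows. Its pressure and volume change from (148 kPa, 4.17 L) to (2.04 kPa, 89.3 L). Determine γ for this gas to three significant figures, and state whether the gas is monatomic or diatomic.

PV^γ = const ⇒ γ = ln(P₂/P₁) / ln(V₁/V₂).
γ = ln(2.04/148) / ln(4.17/89.3) = 1.398.
γ ≈ 1.40 is close to 7/5, so the gas is diatomic.

γ ≈ 1.40; diatomic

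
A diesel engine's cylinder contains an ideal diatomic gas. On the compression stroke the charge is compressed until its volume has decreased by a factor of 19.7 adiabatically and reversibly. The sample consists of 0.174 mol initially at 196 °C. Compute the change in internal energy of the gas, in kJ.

ΔU ≈ 3.89 kJ

Adiabatic: T₁V₁^(γ−1) = T₂V₂^(γ−1) ⇒ T₂ = T₁ (V₁/V₂)^(γ−1).
γ = 7/5 for a diatomic ideal gas, so γ−1 = 2/5.
T₁ = 196 °C = 469.1 K.
T₂ = 469.1 × 19.7^(2/5) = 1546 K.
Q = 0, so ΔU = W_on_gas = nCᵥΔT with Cᵥ = R/(γ−1) = 20.79 J/(mol·K).
ΔU = 0.174 × 20.79 × (1546 − 469.1) = 3893 J.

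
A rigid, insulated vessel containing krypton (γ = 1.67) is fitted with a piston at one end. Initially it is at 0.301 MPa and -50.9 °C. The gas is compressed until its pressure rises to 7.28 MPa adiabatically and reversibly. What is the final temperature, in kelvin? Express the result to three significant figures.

T₂ ≈ 798 K

Adiabatic: T₂/T₁ = (P₂/P₁)^((γ−1)/γ).
T₁ = -50.9 °C = 222.2 K.
T₂ = 222.2 × (7.28/0.301)^(0.401) = 797.9 K.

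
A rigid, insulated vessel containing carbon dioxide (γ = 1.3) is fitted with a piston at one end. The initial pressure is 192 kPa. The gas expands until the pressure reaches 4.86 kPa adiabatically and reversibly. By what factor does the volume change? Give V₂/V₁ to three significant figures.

V₂/V₁ ≈ 16.9

From PV^γ = const, V₂/V₁ = (P₁/P₂)^(1/γ).
V₂/V₁ = (192/4.86)^(0.769) = 16.91.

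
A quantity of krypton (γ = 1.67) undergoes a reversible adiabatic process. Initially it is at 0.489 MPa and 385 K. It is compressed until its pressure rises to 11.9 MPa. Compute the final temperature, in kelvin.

T₂ ≈ 1390 K

Adiabatic: T₂/T₁ = (P₂/P₁)^((γ−1)/γ).
T₂ = 385 × (11.9/0.489)^(0.401) = 1386 K.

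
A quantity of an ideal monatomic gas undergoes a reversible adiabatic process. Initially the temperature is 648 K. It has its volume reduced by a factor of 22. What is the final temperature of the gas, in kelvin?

T₂ ≈ 5090 K

Adiabatic: T₁V₁^(γ−1) = T₂V₂^(γ−1) ⇒ T₂ = T₁ (V₁/V₂)^(γ−1).
For a monatomic ideal gas γ = 5/3, so γ−1 = 2/3.
T₂ = 648 × 22^(2/3) = 5088 K.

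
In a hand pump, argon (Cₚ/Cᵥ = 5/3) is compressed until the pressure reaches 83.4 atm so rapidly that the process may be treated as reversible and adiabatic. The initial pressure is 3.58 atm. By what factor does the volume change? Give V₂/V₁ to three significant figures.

From PV^γ = const, V₂/V₁ = (P₁/P₂)^(1/γ).
V₂/V₁ = (3.58/83.4)^(3/5) = 0.1512.

V₂/V₁ ≈ 0.151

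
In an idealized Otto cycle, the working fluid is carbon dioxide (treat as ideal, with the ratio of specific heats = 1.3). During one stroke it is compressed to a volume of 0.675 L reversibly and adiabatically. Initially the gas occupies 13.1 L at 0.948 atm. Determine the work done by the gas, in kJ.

W ≈ -6.02 kJ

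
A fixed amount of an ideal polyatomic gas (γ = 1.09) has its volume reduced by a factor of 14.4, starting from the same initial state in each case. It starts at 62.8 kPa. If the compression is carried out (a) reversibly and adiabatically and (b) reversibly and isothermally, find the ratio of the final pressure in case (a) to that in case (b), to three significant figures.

P_adiabatic / P_isothermal ≈ 1.27

Isothermal: P_b = P₁(V₁/V₂) = 62.8×14.4.
Adiabatic: P_a = P₁(V₁/V₂)^γ = 62.8×14.4^(1.09).
P_a/P_b = (V₁/V₂)^(γ−1) = 14.4^(0.09) = 1.271.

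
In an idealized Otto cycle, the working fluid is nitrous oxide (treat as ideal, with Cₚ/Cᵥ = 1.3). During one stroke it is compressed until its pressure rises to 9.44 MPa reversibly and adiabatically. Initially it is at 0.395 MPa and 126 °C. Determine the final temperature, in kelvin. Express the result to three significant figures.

T₂ ≈ 830 K

Adiabatic: T₂/T₁ = (P₂/P₁)^((γ−1)/γ).
T₁ = 126 °C = 399.1 K.
T₂ = 399.1 × (9.44/0.395)^(0.231) = 830.3 K.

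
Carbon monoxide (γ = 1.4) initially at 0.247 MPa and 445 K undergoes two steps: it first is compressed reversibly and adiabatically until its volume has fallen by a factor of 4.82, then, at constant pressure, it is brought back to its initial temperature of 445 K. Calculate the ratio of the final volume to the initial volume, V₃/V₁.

V₃/V₁ ≈ 0.111

Adiabatic step: V₂/V₁ = 0.2075; T₂ = T₁·4.82^(0.4) = 834.8 K.
Isobaric step: V₃/V₂ = T₃/T₂ = 445/834.8.
V₃/V₁ = (V₂/V₁)(V₃/V₂) = 0.2075 × (445/834.8) = 0.1106.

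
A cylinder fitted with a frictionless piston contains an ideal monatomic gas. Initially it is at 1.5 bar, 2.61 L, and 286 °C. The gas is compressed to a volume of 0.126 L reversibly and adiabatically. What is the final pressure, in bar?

P₂ ≈ 234 bar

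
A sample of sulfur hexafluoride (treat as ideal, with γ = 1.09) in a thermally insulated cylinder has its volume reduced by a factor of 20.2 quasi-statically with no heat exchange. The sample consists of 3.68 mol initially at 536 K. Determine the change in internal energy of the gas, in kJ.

For a reversible adiabat TV^(γ−1) is constant, so T₂ = T₁ (V₁/V₂)^(γ−1).
T₂ = 536 × 20.2^(0.09) = 702.5 K.
Q = 0, so ΔU = W_on_gas = nCᵥΔT with Cᵥ = R/(γ−1) = 92.38 J/(mol·K).
ΔU = 3.68 × 92.38 × (702.5 − 536) = 56600 J.

ΔU ≈ 56.6 kJ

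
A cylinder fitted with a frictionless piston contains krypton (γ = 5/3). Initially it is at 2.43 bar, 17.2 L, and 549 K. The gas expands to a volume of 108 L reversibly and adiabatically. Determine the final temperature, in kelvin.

T₂ ≈ 161 K

Adiabatic: T₁V₁^(γ−1) = T₂V₂^(γ−1) ⇒ T₂ = T₁ (V₁/V₂)^(γ−1).
T₂ = 549 × (17.2/108)^(2/3) = 161.3 K.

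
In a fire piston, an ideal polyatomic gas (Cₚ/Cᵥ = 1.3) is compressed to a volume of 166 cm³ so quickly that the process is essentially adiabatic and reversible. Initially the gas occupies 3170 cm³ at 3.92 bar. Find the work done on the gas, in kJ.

W ≈ 5.89 kJ

P₂ = P₁(V₁/V₂)^γ = 3.92×(3170/166)^(1.3) = 181.4 bar.
For a reversible adiabat, W_by_gas = (P₁V₁ − P₂V₂)/(γ−1).
W_by = (392000×0.00317 − 1.814×10^7×0.000166) / (0.3) = -5893 J.
W_on_gas = −W_by = 5893 J.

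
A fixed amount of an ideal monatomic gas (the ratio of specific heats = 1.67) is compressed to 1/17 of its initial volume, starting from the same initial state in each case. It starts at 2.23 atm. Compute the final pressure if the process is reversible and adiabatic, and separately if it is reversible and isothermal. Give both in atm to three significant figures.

adiabatic: 253 atm; isothermal: 37.9 atm

Isothermal: P₂ = P₁(V₁/V₂) = 2.23×17 = 37.91 atm.
Adiabatic: P₂ = P₁(V₁/V₂)^γ = 2.23×17^(1.67) = 253 atm.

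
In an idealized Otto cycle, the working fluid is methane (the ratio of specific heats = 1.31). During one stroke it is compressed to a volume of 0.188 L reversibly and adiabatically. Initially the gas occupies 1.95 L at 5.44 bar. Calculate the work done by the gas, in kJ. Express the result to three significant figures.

W ≈ -3.64 kJ

P₂ = P₁(V₁/V₂)^γ = 5.44×(1.95/0.188)^(1.31) = 116.5 bar.
For a reversible adiabat, W_by_gas = (P₁V₁ − P₂V₂)/(γ−1).
W_by = (544000×0.00195 − 1.165×10^7×0.000188) / (0.31) = -3644 J.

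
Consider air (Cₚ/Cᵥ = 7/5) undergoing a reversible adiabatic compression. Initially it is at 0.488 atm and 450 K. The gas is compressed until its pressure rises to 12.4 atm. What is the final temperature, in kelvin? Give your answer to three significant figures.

Along an adiabat T P^((1−γ)/γ) is constant, so T₂ = T₁ (P₂/P₁)^((γ−1)/γ).
T₂ = 450 × (12.4/0.488)^(2/7) = 1134 K.

T₂ ≈ 1130 K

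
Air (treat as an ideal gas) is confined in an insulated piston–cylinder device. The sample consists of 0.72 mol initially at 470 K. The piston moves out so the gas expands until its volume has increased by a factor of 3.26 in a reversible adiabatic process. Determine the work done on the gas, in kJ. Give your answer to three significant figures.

For a reversible adiabat TV^(γ−1) is constant, so T₂ = T₁ (V₁/V₂)^(γ−1).
γ = 7/5 for a diatomic ideal gas, so γ−1 = 2/5.
T₂ = 470 × (1/3.26)^(2/5) = 293 K.
Q = 0, so ΔU = W_on_gas = nCᵥΔT with Cᵥ = R/(γ−1) = 20.79 J/(mol·K).
ΔU = 0.72 × 20.79 × (293 − 470) = -2649 J.

W ≈ -2.65 kJ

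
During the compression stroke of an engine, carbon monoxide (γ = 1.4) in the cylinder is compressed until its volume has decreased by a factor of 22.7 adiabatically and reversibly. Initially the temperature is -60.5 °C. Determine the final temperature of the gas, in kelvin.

Adiabatic: T₁V₁^(γ−1) = T₂V₂^(γ−1) ⇒ T₂ = T₁ (V₁/V₂)^(γ−1).
T₁ = -60.5 °C = 212.6 K.
T₂ = 212.6 × 22.7^(0.4) = 741.4 K.

T₂ ≈ 741 K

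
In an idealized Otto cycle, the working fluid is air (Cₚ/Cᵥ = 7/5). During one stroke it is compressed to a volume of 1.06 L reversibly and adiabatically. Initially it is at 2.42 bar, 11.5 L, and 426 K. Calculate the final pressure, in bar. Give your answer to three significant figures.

P₂ ≈ 68.1 bar

Since PV^γ is constant along a reversible adiabat, P₂ = P₁ (V₁/V₂)^γ.
P₂ = 2.42 × (11.5/1.06)^(7/5) = 68.13 bar.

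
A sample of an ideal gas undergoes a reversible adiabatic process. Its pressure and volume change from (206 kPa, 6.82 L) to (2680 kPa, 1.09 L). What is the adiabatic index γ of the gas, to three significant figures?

γ ≈ 1.40

PV^γ = const ⇒ γ = ln(P₂/P₁) / ln(V₁/V₂).
γ = ln(2680/206) / ln(6.82/1.09) = 1.399.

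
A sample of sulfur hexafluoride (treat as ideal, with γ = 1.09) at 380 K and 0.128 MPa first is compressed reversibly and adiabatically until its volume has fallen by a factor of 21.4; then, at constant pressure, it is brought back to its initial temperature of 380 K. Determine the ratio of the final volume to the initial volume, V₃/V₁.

Adiabatic step: V₂/V₁ = 0.04673; T₂ = T₁·21.4^(0.09) = 500.6 K.
Isobaric step: V₃/V₂ = T₃/T₂ = 380/500.6.
V₃/V₁ = (V₂/V₁)(V₃/V₂) = 0.04673 × (380/500.6) = 0.03547.

V₃/V₁ ≈ 0.0355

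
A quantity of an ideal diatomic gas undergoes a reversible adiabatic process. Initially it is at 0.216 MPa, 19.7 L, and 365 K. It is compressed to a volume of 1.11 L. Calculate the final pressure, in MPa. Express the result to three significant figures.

Adiabatic: P₁V₁^γ = P₂V₂^γ ⇒ P₂ = P₁ (V₁/V₂)^γ.
γ = 7/5 for a diatomic ideal gas.
P₂ = 0.216 × (19.7/1.11)^(7/5) = 12.11 MPa.

P₂ ≈ 12.1 MPa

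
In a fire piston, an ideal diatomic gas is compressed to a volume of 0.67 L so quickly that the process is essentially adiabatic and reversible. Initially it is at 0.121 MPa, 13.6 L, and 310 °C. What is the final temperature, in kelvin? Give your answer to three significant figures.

For a reversible adiabat TV^(γ−1) is constant, so T₂ = T₁ (V₁/V₂)^(γ−1).
γ = 7/5 for a diatomic ideal gas.
T₁ = 310 °C = 583.1 K.
T₂ = 583.1 × (13.6/0.67)^(2/5) = 1944 K.

T₂ ≈ 1940 K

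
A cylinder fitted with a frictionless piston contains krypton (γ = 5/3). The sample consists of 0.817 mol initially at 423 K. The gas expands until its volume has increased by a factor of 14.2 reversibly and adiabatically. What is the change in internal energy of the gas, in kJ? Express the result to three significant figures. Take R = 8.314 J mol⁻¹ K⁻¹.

Adiabatic: T₁V₁^(γ−1) = T₂V₂^(γ−1) ⇒ T₂ = T₁ (V₁/V₂)^(γ−1).
T₂ = 423 × (1/14.2)^(2/3) = 72.14 K.
Q = 0, so ΔU = W_on_gas = nCᵥΔT with Cᵥ = R/(γ−1) = 12.47 J/(mol·K).
ΔU = 0.817 × 12.47 × (72.14 − 423) = -3575 J.

ΔU ≈ -3.57 kJ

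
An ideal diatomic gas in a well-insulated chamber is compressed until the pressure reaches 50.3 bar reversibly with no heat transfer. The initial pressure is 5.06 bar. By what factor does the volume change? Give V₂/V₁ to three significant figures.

V₂/V₁ ≈ 0.194

From PV^γ = const, V₂/V₁ = (P₁/P₂)^(1/γ).
For a diatomic ideal gas γ = 7/5.
V₂/V₁ = (5.06/50.3)^(5/7) = 0.1939.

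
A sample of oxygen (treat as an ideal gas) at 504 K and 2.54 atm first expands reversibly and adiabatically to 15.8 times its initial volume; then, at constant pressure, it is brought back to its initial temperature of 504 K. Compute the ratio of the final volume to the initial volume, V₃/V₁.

V₃/V₁ ≈ 47.7

For a diatomic ideal gas γ = 7/5.
Adiabatic step: V₂/V₁ = 15.8; T₂ = T₁·(1/15.8)^(2/5) = 167.1 K.
Isobaric step: V₃/V₂ = T₃/T₂ = 504/167.1.
V₃/V₁ = (V₂/V₁)(V₃/V₂) = 15.8 × (504/167.1) = 47.66.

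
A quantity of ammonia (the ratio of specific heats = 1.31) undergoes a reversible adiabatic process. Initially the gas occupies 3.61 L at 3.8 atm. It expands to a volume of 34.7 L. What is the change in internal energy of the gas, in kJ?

P₂ = P₁(V₁/V₂)^γ = 3.8×(3.61/34.7)^(1.31) = 0.196 atm.
For a reversible adiabat, W_by_gas = (P₁V₁ − P₂V₂)/(γ−1).
W_by = (385000×0.00361 − 19860×0.0347) / (0.31) = 2261 J.
Q = 0 ⇒ ΔU = −W_by = -2261 J.

ΔU ≈ -2.26 kJ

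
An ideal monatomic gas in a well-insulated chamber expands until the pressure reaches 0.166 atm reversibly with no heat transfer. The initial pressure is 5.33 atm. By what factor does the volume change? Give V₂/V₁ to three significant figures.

V₂/V₁ ≈ 8.02

From PV^γ = const, V₂/V₁ = (P₁/P₂)^(1/γ).
For a monatomic ideal gas γ = 5/3.
V₂/V₁ = (5.33/0.166)^(3/5) = 8.016.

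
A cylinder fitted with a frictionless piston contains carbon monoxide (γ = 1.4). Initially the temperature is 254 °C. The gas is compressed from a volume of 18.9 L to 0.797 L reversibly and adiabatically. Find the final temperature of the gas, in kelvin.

T₂ ≈ 1870 K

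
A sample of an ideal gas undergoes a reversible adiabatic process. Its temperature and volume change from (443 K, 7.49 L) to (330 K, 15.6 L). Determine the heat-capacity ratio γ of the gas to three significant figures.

γ ≈ 1.40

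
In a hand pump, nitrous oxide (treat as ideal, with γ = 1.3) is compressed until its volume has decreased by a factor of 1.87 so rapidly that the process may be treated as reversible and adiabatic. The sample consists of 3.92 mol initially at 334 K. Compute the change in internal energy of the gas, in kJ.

Adiabatic: T₁V₁^(γ−1) = T₂V₂^(γ−1) ⇒ T₂ = T₁ (V₁/V₂)^(γ−1).
T₂ = 334 × 1.87^(0.3) = 403 K.
Q = 0, so ΔU = W_on_gas = nCᵥΔT with Cᵥ = R/(γ−1) = 27.71 J/(mol·K).
ΔU = 3.92 × 27.71 × (403 − 334) = 7495 J.

ΔU ≈ 7.50 kJ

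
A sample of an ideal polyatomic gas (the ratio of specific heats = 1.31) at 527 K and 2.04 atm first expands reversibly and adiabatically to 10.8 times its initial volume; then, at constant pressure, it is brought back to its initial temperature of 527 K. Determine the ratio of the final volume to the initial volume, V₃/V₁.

V₃/V₁ ≈ 22.6

Adiabatic step: V₂/V₁ = 10.8; T₂ = T₁·(1/10.8)^(0.31) = 252 K.
Isobaric step: V₃/V₂ = T₃/T₂ = 527/252.
V₃/V₁ = (V₂/V₁)(V₃/V₂) = 10.8 × (527/252) = 22.58.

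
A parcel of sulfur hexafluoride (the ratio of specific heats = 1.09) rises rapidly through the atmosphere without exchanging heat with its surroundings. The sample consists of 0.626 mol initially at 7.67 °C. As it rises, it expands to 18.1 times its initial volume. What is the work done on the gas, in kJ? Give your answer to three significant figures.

W ≈ -3.73 kJ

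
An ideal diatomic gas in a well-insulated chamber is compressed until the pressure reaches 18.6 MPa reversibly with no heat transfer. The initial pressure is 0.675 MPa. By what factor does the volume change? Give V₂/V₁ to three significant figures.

V₂/V₁ ≈ 0.0936

From PV^γ = const, V₂/V₁ = (P₁/P₂)^(1/γ).
For a diatomic ideal gas γ = 7/5.
V₂/V₁ = (0.675/18.6)^(5/7) = 0.0936.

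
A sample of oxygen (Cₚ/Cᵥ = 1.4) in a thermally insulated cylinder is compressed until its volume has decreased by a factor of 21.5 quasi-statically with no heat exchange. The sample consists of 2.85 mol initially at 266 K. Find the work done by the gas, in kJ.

Adiabatic: T₁V₁^(γ−1) = T₂V₂^(γ−1) ⇒ T₂ = T₁ (V₁/V₂)^(γ−1).
T₂ = 266 × 21.5^(0.4) = 907.5 K.
Q = 0, so ΔU = W_on_gas = nCᵥΔT with Cᵥ = R/(γ−1) = 20.79 J/(mol·K).
ΔU = 2.85 × 20.79 × (907.5 − 266) = 38000 J.
Work done by the gas = −ΔU = -38000 J.

W ≈ -38.0 kJ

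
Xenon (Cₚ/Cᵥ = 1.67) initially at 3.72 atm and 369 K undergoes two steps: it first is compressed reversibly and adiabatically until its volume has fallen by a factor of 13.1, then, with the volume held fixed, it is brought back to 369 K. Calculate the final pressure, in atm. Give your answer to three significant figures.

Adiabatic step (PV^γ = const): P₂ = 3.72×13.1^(1.67) = 273.1 atm; T₂ = 369×13.1^(0.67) = 2068 K.
Isochoric: P₃ = P₂(T₃/T₂) = 273.1 × (369/2068) = 48.73 atm.

P₃ ≈ 48.7 atm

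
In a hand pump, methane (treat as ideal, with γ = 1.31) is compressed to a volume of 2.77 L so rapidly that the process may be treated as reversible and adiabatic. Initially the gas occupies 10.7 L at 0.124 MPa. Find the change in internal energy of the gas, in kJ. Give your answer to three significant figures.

P₂ = P₁(V₁/V₂)^γ = 0.124×(10.7/2.77)^(1.31) = 0.7282 MPa.
For a reversible adiabat, W_by_gas = (P₁V₁ − P₂V₂)/(γ−1).
W_by = (124000×0.0107 − 728200×0.00277) / (0.31) = -2227 J.
Q = 0 ⇒ ΔU = −W_by = 2227 J.

ΔU ≈ 2.23 kJ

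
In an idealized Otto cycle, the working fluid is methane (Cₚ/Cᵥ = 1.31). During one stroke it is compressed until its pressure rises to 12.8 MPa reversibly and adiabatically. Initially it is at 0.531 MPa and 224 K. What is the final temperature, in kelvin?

Adiabatic: T₂/T₁ = (P₂/P₁)^((γ−1)/γ).
T₂ = 224 × (12.8/0.531)^(0.237) = 475.7 K.

T₂ ≈ 476 K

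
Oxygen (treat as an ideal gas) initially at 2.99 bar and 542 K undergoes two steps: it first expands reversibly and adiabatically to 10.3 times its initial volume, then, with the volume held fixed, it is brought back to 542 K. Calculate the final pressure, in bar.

P₃ ≈ 0.290 bar

For a diatomic ideal gas γ = 7/5.
Adiabatic step (PV^γ = const): P₂ = 2.99×(1/10.3)^(7/5) = 0.1142 bar; T₂ = 542×(1/10.3)^(2/5) = 213.2 K.
Isochoric: P₃ = P₂(T₃/T₂) = 0.1142 × (542/213.2) = 0.2903 bar.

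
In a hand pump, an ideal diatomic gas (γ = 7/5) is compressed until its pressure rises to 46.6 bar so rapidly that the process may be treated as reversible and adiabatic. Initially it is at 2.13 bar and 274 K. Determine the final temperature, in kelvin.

T₂ ≈ 662 K

Adiabatic: T₂/T₁ = (P₂/P₁)^((γ−1)/γ).
T₂ = 274 × (46.6/2.13)^(2/7) = 661.6 K.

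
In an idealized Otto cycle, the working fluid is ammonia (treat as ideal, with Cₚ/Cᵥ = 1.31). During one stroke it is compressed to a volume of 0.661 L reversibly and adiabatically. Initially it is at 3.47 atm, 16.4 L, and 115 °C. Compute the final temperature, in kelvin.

T₂ ≈ 1050 K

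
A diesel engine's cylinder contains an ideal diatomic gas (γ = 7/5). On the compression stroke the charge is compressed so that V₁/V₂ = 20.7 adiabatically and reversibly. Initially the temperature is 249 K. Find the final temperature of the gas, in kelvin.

For a reversible adiabat TV^(γ−1) is constant, so T₂ = T₁ (V₁/V₂)^(γ−1).
T₂ = 249 × 20.7^(2/5) = 836.7 K.

T₂ ≈ 837 K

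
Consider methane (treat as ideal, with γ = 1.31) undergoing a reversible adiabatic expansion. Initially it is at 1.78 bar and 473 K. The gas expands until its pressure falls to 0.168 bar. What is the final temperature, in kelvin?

Adiabatic: T₂/T₁ = (P₂/P₁)^((γ−1)/γ).
T₂ = 473 × (0.168/1.78)^(0.237) = 270.6 K.

T₂ ≈ 271 K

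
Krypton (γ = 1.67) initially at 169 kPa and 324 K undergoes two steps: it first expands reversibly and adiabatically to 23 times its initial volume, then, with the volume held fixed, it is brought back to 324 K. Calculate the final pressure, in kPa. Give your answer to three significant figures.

P₃ ≈ 7.35 kPa

Adiabatic step (PV^γ = const): P₂ = 169×(1/23)^(1.67) = 0.8991 kPa; T₂ = 324×(1/23)^(0.67) = 39.64 K.
Isochoric: P₃ = P₂(T₃/T₂) = 0.8991 × (324/39.64) = 7.348 kPa.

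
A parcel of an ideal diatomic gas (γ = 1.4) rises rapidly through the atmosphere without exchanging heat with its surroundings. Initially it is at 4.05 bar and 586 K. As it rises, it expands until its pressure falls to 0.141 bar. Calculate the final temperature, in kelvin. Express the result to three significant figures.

T₂ ≈ 225 K

Along an adiabat T P^((1−γ)/γ) is constant, so T₂ = T₁ (P₂/P₁)^((γ−1)/γ).
T₂ = 586 × (0.141/4.05)^(0.286) = 224.5 K.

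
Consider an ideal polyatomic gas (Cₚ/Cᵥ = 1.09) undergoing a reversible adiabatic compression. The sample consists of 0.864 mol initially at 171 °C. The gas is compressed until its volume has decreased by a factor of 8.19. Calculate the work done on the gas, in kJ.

Adiabatic: T₁V₁^(γ−1) = T₂V₂^(γ−1) ⇒ T₂ = T₁ (V₁/V₂)^(γ−1).
T₁ = 171 °C = 444.1 K.
T₂ = 444.1 × 8.19^(0.09) = 536.7 K.
Q = 0, so ΔU = W_on_gas = nCᵥΔT with Cᵥ = R/(γ−1) = 92.38 J/(mol·K).
ΔU = 0.864 × 92.38 × (536.7 − 444.1) = 7386 J.

W ≈ 7.39 kJ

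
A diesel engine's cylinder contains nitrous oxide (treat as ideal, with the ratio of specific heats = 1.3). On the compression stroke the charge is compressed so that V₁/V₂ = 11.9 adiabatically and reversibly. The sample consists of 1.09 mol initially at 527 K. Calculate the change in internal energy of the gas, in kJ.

Adiabatic: T₁V₁^(γ−1) = T₂V₂^(γ−1) ⇒ T₂ = T₁ (V₁/V₂)^(γ−1).
T₂ = 527 × 11.9^(0.3) = 1108 K.
Q = 0, so ΔU = W_on_gas = nCᵥΔT with Cᵥ = R/(γ−1) = 27.71 J/(mol·K).
ΔU = 1.09 × 27.71 × (1108 − 527) = 17550 J.

ΔU ≈ 17.5 kJ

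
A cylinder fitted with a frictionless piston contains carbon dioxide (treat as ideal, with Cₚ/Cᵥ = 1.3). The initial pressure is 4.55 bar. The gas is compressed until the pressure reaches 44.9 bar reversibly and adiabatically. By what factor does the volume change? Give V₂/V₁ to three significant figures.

From PV^γ = const, V₂/V₁ = (P₁/P₂)^(1/γ).
V₂/V₁ = (4.55/44.9)^(0.769) = 0.1719.

V₂/V₁ ≈ 0.172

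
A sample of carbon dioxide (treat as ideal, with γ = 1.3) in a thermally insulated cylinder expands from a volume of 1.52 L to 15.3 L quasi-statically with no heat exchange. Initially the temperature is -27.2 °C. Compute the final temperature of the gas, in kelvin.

T₂ ≈ 123 K

For a reversible adiabat TV^(γ−1) is constant, so T₂ = T₁ (V₁/V₂)^(γ−1).
T₁ = -27.2 °C = 245.9 K.
T₂ = 245.9 × (1.52/15.3)^(0.3) = 123 K.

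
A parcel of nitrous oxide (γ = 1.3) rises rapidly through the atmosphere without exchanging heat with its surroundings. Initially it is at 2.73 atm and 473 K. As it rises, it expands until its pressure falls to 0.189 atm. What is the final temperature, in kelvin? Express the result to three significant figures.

T₂ ≈ 255 K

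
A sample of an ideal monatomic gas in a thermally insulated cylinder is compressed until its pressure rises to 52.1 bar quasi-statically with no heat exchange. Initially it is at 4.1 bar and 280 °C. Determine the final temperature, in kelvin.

T₂ ≈ 1530 K

Along an adiabat T P^((1−γ)/γ) is constant, so T₂ = T₁ (P₂/P₁)^((γ−1)/γ).
For a monatomic ideal gas γ = 5/3, so (γ−1)/γ = 2/5.
T₁ = 280 °C = 553.1 K.
T₂ = 553.1 × (52.1/4.1)^(2/5) = 1529 K.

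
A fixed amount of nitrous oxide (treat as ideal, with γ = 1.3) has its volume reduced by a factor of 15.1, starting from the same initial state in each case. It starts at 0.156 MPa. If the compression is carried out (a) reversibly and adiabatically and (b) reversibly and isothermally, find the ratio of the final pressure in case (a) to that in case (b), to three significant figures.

Isothermal: P_b = P₁(V₁/V₂) = 0.156×15.1.
Adiabatic: P_a = P₁(V₁/V₂)^γ = 0.156×15.1^(1.3).
P_a/P_b = (V₁/V₂)^(γ−1) = 15.1^(0.3) = 2.258.

P_adiabatic / P_isothermal ≈ 2.26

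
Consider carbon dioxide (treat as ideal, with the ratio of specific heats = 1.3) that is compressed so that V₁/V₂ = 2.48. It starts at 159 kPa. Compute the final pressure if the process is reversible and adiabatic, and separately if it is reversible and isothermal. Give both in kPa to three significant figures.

Isothermal: P₂ = P₁(V₁/V₂) = 159×2.48 = 394.3 kPa.
Adiabatic: P₂ = P₁(V₁/V₂)^γ = 159×2.48^(1.3) = 517.8 kPa.

adiabatic: 518 kPa; isothermal: 394 kPa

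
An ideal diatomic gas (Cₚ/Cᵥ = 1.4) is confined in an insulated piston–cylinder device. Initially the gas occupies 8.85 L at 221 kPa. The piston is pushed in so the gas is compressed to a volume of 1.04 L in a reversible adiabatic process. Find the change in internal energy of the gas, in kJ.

P₂ = P₁(V₁/V₂)^γ = 221×(8.85/1.04)^(1.4) = 4429 kPa.
For a reversible adiabat, W_by_gas = (P₁V₁ − P₂V₂)/(γ−1).
W_by = (221000×0.00885 − 4.429×10^6×0.00104) / (0.4) = -6625 J.
Q = 0 ⇒ ΔU = −W_by = 6625 J.

ΔU ≈ 6.62 kJ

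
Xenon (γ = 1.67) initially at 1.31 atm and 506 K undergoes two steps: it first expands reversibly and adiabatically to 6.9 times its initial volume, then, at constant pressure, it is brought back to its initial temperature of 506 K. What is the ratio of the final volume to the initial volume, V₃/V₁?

V₃/V₁ ≈ 25.2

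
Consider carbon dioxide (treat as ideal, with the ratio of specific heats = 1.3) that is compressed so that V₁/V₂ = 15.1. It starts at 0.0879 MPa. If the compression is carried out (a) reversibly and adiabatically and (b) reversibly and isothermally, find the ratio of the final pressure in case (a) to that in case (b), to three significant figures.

Isothermal: P_b = P₁(V₁/V₂) = 0.0879×15.1.
Adiabatic: P_a = P₁(V₁/V₂)^γ = 0.0879×15.1^(1.3).
P_a/P_b = (V₁/V₂)^(γ−1) = 15.1^(0.3) = 2.258.

P_adiabatic / P_isothermal ≈ 2.26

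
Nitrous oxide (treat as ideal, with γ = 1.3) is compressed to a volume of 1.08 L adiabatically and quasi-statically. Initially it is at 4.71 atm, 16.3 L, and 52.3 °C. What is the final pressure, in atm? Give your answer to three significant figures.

P₂ ≈ 160 atm

Since PV^γ is constant along a reversible adiabat, P₂ = P₁ (V₁/V₂)^γ.
P₂ = 4.71 × (16.3/1.08)^(1.3) = 160.5 atm.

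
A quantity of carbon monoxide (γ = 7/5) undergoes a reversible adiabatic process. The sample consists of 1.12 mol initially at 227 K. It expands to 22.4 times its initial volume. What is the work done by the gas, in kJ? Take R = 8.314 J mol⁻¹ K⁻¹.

W ≈ 3.76 kJ

Adiabatic: T₁V₁^(γ−1) = T₂V₂^(γ−1) ⇒ T₂ = T₁ (V₁/V₂)^(γ−1).
T₂ = 227 × (1/22.4)^(2/5) = 65.45 K.
Q = 0, so ΔU = W_on_gas = nCᵥΔT with Cᵥ = R/(γ−1) = 20.79 J/(mol·K).
ΔU = 1.12 × 20.79 × (65.45 − 227) = -3761 J.
Work done by the gas = −ΔU = 3761 J.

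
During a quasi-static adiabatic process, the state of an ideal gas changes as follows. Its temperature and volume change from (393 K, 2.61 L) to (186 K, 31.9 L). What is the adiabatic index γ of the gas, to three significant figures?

γ ≈ 1.30

TV^(γ−1) = const ⇒ γ − 1 = ln(T₂/T₁) / ln(V₁/V₂).
γ = 1 + ln(186/393) / ln(2.61/31.9) = 1.299.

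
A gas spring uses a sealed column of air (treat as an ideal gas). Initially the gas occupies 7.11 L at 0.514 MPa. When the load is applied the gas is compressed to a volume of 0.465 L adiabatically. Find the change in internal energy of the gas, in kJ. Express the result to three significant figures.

ΔU ≈ 18.1 kJ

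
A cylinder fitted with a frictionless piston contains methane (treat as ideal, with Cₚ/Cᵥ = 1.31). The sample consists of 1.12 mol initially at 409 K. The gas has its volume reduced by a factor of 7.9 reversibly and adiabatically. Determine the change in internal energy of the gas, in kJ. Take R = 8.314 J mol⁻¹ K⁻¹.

For a reversible adiabat TV^(γ−1) is constant, so T₂ = T₁ (V₁/V₂)^(γ−1).
T₂ = 409 × 7.9^(0.31) = 776.2 K.
Q = 0, so ΔU = W_on_gas = nCᵥΔT with Cᵥ = R/(γ−1) = 26.82 J/(mol·K).
ΔU = 1.12 × 26.82 × (776.2 − 409) = 11030 J.

ΔU ≈ 11.0 kJ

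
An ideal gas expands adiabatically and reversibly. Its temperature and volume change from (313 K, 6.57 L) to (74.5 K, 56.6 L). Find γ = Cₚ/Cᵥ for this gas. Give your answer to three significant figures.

γ ≈ 1.67

TV^(γ−1) = const ⇒ γ − 1 = ln(T₂/T₁) / ln(V₁/V₂).
γ = 1 + ln(74.5/313) / ln(6.57/56.6) = 1.667.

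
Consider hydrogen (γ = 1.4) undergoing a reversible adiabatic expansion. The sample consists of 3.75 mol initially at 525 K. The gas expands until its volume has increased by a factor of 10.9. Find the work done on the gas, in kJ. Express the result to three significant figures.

W ≈ -25.2 kJ

For a reversible adiabat TV^(γ−1) is constant, so T₂ = T₁ (V₁/V₂)^(γ−1).
T₂ = 525 × (1/10.9)^(0.4) = 201.9 K.
Q = 0, so ΔU = W_on_gas = nCᵥΔT with Cᵥ = R/(γ−1) = 20.79 J/(mol·K).
ΔU = 3.75 × 20.79 × (201.9 − 525) = -25180 J.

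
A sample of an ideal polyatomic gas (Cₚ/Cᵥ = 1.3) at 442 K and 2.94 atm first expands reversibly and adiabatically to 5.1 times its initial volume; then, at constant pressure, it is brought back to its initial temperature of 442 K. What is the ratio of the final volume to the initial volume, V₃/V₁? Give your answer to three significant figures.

V₃/V₁ ≈ 8.31

Adiabatic step: V₂/V₁ = 5.1; T₂ = T₁·(1/5.1)^(0.3) = 271.1 K.
Isobaric step: V₃/V₂ = T₃/T₂ = 442/271.1.
V₃/V₁ = (V₂/V₁)(V₃/V₂) = 5.1 × (442/271.1) = 8.315.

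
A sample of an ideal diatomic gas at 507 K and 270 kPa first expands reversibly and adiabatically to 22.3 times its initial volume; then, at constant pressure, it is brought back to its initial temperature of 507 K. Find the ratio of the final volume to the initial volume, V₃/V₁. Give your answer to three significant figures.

For a diatomic ideal gas γ = 7/5.
Adiabatic step: V₂/V₁ = 22.3; T₂ = T₁·(1/22.3)^(2/5) = 146.4 K.
Isobaric step: V₃/V₂ = T₃/T₂ = 507/146.4.
V₃/V₁ = (V₂/V₁)(V₃/V₂) = 22.3 × (507/146.4) = 77.2.

V₃/V₁ ≈ 77.2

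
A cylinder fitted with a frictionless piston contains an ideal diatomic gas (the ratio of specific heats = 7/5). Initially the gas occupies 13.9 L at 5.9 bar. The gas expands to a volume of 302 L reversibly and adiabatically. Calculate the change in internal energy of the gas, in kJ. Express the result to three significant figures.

P₂ = P₁(V₁/V₂)^γ = 5.9×(13.9/302)^(7/5) = 0.07926 bar.
For a reversible adiabat, W_by_gas = (P₁V₁ − P₂V₂)/(γ−1).
W_by = (590000×0.0139 − 7926×0.302) / (2/5) = 14520 J.
Q = 0 ⇒ ΔU = −W_by = -14520 J.

ΔU ≈ -14.5 kJ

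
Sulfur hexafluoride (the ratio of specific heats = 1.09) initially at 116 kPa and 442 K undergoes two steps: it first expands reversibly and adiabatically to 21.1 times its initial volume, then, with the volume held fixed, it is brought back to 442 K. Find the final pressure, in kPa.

Adiabatic step (PV^γ = const): P₂ = 116×(1/21.1)^(1.09) = 4.178 kPa; T₂ = 442×(1/21.1)^(0.09) = 335.9 K.
Isochoric: P₃ = P₂(T₃/T₂) = 4.178 × (442/335.9) = 5.498 kPa.

P₃ ≈ 5.50 kPa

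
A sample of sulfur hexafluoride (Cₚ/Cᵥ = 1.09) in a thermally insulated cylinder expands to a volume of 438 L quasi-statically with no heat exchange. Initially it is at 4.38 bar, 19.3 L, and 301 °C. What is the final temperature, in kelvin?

T₂ ≈ 434 K

For a reversible adiabat TV^(γ−1) is constant, so T₂ = T₁ (V₁/V₂)^(γ−1).
T₁ = 301 °C = 574.1 K.
T₂ = 574.1 × (19.3/438)^(0.09) = 433.5 K.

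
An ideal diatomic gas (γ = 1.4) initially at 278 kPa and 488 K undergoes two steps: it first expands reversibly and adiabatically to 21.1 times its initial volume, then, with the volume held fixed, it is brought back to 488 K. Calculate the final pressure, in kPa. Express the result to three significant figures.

P₃ ≈ 13.2 kPa

Adiabatic step (PV^γ = const): P₂ = 278×(1/21.1)^(1.4) = 3.891 kPa; T₂ = 488×(1/21.1)^(0.4) = 144.1 K.
Isochoric: P₃ = P₂(T₃/T₂) = 3.891 × (488/144.1) = 13.18 kPa.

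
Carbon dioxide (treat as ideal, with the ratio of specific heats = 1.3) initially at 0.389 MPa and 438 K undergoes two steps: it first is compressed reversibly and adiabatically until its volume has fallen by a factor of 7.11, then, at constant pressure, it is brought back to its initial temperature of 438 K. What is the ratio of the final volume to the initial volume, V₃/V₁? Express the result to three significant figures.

Adiabatic step: V₂/V₁ = 0.1406; T₂ = T₁·7.11^(0.3) = 788.9 K.
Isobaric step: V₃/V₂ = T₃/T₂ = 438/788.9.
V₃/V₁ = (V₂/V₁)(V₃/V₂) = 0.1406 × (438/788.9) = 0.07809.

V₃/V₁ ≈ 0.0781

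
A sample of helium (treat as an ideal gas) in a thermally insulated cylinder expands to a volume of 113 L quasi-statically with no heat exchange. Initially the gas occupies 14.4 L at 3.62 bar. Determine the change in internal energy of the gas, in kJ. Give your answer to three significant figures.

ΔU ≈ -5.84 kJ

γ = 5/3 for a monatomic ideal gas.
P₂ = P₁(V₁/V₂)^γ = 3.62×(14.4/113)^(5/3) = 0.1168 bar.
For a reversible adiabat, W_by_gas = (P₁V₁ − P₂V₂)/(γ−1).
W_by = (362000×0.0144 − 11680×0.113) / (2/3) = 5839 J.
Q = 0 ⇒ ΔU = −W_by = -5839 J.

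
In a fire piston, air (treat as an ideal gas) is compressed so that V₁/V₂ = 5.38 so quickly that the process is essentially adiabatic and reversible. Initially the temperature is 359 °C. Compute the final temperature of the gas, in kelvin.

T₂ ≈ 1240 K

For a reversible adiabat TV^(γ−1) is constant, so T₂ = T₁ (V₁/V₂)^(γ−1).
For a diatomic ideal gas γ = 7/5, so γ−1 = 2/5.
T₁ = 359 °C = 632.1 K.
T₂ = 632.1 × 5.38^(2/5) = 1239 K.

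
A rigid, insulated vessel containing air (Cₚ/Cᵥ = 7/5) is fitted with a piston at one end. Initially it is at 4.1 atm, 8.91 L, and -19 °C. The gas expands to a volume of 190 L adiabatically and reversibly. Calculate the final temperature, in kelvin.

For a reversible adiabat TV^(γ−1) is constant, so T₂ = T₁ (V₁/V₂)^(γ−1).
T₁ = -19 °C = 254.1 K.
T₂ = 254.1 × (8.91/190)^(2/5) = 74.74 K.

T₂ ≈ 74.7 K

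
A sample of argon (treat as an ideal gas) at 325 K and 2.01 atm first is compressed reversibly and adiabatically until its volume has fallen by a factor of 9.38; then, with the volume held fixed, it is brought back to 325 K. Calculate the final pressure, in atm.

For a monatomic ideal gas γ = 5/3.
Adiabatic step (PV^γ = const): P₂ = 2.01×9.38^(5/3) = 83.86 atm; T₂ = 325×9.38^(2/3) = 1446 K.
Isochoric: P₃ = P₂(T₃/T₂) = 83.86 × (325/1446) = 18.85 atm.

P₃ ≈ 18.9 atm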